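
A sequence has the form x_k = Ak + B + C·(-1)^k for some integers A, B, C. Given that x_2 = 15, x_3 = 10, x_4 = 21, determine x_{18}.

The three given values yield: 2A + B + C = 15; 3A + B - C = 10; 4A + B + C = 21.
Subtracting the first from the second: A - 2C = -5.
Subtracting the second from the third: A + 2C = 11.
Solving: C = 4, A = 3, then B = 5.
So x_k = 3·k + 5 + 4·(-1)^k; at k=18 this is 63.

63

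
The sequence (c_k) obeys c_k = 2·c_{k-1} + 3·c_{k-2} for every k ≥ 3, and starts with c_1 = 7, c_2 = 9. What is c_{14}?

6377289

Compute successive terms:
c_3 = 39;  c_4 = 105;  c_5 = 327;  …;  c_{11} = 236199;  c_{12} = 708585;  c_{13} = 2125767;  c_{14} = 6377289.
(Characteristic roots are 3 and -1.)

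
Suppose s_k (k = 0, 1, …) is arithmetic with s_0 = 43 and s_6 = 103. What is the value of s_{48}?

Common difference d = (103 - 43) / (6 - 0) = 10.
s_k = 43 + (k - 0)·10.
s_{48} = 43 + 48·10 = 523.

523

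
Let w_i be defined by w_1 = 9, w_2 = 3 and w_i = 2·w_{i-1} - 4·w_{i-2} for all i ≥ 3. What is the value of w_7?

576

Iterate the recurrence:
w_3 = -30, w_4 = -72, w_5 = -24, w_6 = 240, w_7 = 576.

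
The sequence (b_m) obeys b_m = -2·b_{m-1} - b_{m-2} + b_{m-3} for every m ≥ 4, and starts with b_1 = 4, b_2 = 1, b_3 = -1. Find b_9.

Applying the relation repeatedly:
b_4 = 5;  b_5 = -8;  b_6 = 10;  b_7 = -7;  b_8 = -4;  b_9 = 25.

25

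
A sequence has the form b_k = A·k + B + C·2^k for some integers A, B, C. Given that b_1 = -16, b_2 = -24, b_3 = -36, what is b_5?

Write the equations: A + B + 2C = -16; 2A + B + 4C = -24; 3A + B + 8C = -36.
Subtracting the first from the second: A + 2C = -8.
Subtracting the second from the third: A + 4C = -12.
Solving: C = -2, A = -4, then B = -8.
Therefore b_5 = -20 + (-8) + (-2)·32 = -92.

-92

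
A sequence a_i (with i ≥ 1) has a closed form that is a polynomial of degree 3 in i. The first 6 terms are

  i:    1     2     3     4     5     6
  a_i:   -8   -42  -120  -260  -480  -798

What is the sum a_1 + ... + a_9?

-7260

1st diffs: -34, -78, -140, -220, -318.
2nd diffs: -44, -62, -80, -98.
3rd diffs: -18, -18, -18 (constant).
So a_i = -3i^3 - 4i^2 - i.
Continuing: -1232, -1800, -2520.
Summing i = 1..9 (9 terms) gives -7260.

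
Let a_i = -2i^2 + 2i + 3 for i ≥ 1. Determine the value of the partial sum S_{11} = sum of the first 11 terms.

-847

Over i = 1..11: Σi = 66, Σi² = 506.
Total = (-2)·506 + (2)·66 + (3)·11 = -847.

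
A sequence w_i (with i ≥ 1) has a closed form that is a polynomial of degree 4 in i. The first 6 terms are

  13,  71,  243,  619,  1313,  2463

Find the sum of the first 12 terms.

1st diffs: 58, 172, 376, 694, 1150.
2nd diffs: 114, 204, 318, 456.
3rd diffs: 90, 114, 138.
4th diffs: 24, 24 (constant).
So w_i = i^4 + 5i^3 + 2i^2 + 2i + 3.
Continuing: …, 4231, 6803, 10389, 15223, …, w_{12} = 29691.
Summing i = 1..12 (12 terms) gives 92622.

92622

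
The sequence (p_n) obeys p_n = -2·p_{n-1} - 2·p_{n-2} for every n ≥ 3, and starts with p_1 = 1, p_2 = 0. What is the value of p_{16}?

Iterate the recurrence:
p_3 = -2  p_4 = 4  p_5 = -4  …  p_{13} = -64  p_{14} = 0  p_{15} = 128  p_{16} = -256.

-256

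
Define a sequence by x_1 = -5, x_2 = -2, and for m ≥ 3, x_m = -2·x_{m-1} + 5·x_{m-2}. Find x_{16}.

124784852

x_3 = -21;  x_4 = 32;  x_5 = -169;  …;  x_{13} = -3040529;  x_{14} = 10486618;  x_{15} = -36175881;  x_{16} = 124784852.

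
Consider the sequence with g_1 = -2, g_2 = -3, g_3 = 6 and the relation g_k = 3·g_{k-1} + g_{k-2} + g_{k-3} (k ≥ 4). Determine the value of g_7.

490

Iterate the recurrence:
g_4 = 13; g_5 = 42; g_6 = 145; g_7 = 490.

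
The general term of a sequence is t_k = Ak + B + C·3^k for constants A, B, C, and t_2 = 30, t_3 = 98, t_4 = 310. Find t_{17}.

516560586

At k = 2, 3, 4: 2A + B + 9C = 30; 3A + B + 27C = 98; 4A + B + 81C = 310.
Subtracting the first from the second: A + 18C = 68.
Subtracting the second from the third: A + 54C = 212.
Solving: C = 4, A = -4, then B = 2.
So t_k = -4·k + 2 + 4·3^k; at k=17 this is 516560586.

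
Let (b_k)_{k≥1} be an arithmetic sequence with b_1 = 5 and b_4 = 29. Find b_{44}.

Common difference d = (29 - 5) / (4 - 1) = 8.
b_k = 5 + (k - 1)·8.
b_{44} = 5 + 43·8 = 349.

349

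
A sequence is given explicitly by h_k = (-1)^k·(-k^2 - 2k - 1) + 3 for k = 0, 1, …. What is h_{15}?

(-1)^15 = -1; -k^2 - 2k - 1 at k=15 is -256; so h_{15} = 259.

259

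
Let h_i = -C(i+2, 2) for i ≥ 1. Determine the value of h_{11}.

-78

C(13, 2) = 78, so h_{11} = -78.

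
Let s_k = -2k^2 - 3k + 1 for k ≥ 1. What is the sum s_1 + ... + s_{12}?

Over k = 1..12: Σk = 78, Σk² = 650.
Total = (-2)·650 + (-3)·78 + (1)·12 = -1522.

-1522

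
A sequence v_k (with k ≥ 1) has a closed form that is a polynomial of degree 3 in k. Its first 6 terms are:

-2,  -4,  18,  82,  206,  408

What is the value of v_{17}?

1st diffs: -2, 22, 64, 124, 202.
2nd diffs: 24, 42, 60, 78.
3rd diffs: 18, 18, 18 (constant).
Newton forward-difference form: v_k = -2 + (-2)·C(k-1,1) + 24·C(k-1,2) + 18·C(k-1,3).
At k = 17: k-1 = 16, so v_{17} = -2 - 32 + 2880 + 10080 = 12926.

12926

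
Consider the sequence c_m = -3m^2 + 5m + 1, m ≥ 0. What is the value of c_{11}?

-307

c_{11} = -3·11^2 + 5·11 + 1 = -307.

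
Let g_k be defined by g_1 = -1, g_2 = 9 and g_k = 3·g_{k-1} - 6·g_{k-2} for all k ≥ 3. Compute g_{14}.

Step forward from the initial values:
g_3 = 33  g_4 = 45  g_5 = -63  …  g_{11} = 20169  g_{12} = -43011  g_{13} = -250047  g_{14} = -492075.

-492075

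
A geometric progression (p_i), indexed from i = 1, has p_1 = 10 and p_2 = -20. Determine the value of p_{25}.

167772160

Common ratio r = -2.
p_i = 10·(-2)^(i-1).
p_{25} = 10·(-2)^24 = 167772160.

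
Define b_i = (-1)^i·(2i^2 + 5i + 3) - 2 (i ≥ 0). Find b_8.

(-1)^8 = 1; 2i^2 + 5i + 3 at i=8 is 171; so b_8 = 169.

169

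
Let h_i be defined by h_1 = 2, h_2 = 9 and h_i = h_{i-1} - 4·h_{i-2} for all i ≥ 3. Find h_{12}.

6461

Step forward from the initial values:
h_3 = 1;  h_4 = -35;  h_5 = -39;  h_6 = 101;  h_7 = 257;  h_8 = -147;  h_9 = -1175;  h_{10} = -587;  h_{11} = 4113;  h_{12} = 6461.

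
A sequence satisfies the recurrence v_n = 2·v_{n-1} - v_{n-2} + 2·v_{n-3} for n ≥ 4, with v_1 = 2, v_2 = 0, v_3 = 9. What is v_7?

v_4 = 22; v_5 = 35; v_6 = 66; v_7 = 141.

141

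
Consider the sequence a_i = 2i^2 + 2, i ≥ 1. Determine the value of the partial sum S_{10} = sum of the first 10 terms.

790

Over i = 1..10: Σi = 55, Σi² = 385.
Total = (2)·385 + (2)·10 = 790.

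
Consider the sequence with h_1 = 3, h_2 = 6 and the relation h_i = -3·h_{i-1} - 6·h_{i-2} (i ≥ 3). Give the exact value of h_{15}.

524880

h_3 = -36;  h_4 = 72;  h_5 = 0;  …;  h_{12} = -11664;  h_{13} = 244944;  h_{14} = -664848;  h_{15} = 524880.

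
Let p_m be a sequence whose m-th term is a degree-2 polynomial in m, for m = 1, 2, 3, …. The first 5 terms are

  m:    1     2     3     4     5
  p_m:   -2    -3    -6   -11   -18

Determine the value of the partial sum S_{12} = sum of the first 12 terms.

-530

1st diffs: -1, -3, -5, -7.
2nd diffs: -2, -2, -2 (constant).
Newton forward-difference form: p_m = -2 + (-1)·C(m-1,1) + (-2)·C(m-1,2).
Continuing: …, -27, -38, -51, -66, …, p_{12} = -123.
Summing m = 1..12 (12 terms) gives -530.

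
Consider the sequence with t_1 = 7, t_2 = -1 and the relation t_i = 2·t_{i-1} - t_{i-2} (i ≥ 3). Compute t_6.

-33

Compute successive terms:
t_3 = -9;  t_4 = -17;  t_5 = -25;  t_6 = -33.
(Characteristic roots are 1 and 1.)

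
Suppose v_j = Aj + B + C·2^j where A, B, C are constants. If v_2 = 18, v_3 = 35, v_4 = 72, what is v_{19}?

2621387

The three given values yield: 2A + B + 4C = 18; 3A + B + 8C = 35; 4A + B + 16C = 72.
Subtracting the first from the second: A + 4C = 17.
Subtracting the second from the third: A + 8C = 37.
Solving: C = 5, A = -3, then B = 4.
Therefore v_{19} = -57 + 4 + 5·524288 = 2621387.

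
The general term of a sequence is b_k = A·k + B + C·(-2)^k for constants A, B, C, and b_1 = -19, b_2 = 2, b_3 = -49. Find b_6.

Write the equations: A + B - 2C = -19; 2A + B + 4C = 2; 3A + B - 8C = -49.
Subtracting the first from the second: A + 6C = 21.
Subtracting the second from the third: A - 12C = -51.
Solving: C = 4, A = -3, then B = -8.
Therefore b_6 = -18 + (-8) + 4·64 = 230.

230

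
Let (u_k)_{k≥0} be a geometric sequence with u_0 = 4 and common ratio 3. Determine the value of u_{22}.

125524238436

u_k = 4·3^(k-0).
u_{22} = 4·3^22 = 125524238436.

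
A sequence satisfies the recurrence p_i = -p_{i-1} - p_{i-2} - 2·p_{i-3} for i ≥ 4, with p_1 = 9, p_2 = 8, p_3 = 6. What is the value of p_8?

-74

Iterate the recurrence:
p_4 = -32; p_5 = 10; p_6 = 10; p_7 = 44; p_8 = -74.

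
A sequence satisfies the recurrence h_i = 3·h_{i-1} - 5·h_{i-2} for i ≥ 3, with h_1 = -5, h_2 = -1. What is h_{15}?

-485978

Iterate the recurrence:
h_3 = 22, h_4 = 71, h_5 = 103, …, h_{12} = 40346, h_{13} = 29803, h_{14} = -112321, h_{15} = -485978.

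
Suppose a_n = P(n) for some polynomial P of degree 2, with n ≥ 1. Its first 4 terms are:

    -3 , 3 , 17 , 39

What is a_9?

1st diffs: 6, 14, 22.
2nd diffs: 8, 8 (constant).
Newton forward-difference form: a_n = -3 + 6·C(n-1,1) + 8·C(n-1,2).
At n = 9: n-1 = 8, so a_9 = -3 + 48 + 224 = 269.

269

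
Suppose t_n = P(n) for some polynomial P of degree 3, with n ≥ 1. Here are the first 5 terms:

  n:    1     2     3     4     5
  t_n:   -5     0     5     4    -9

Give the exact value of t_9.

-301

1st diffs: 5, 5, -1, -13.
2nd diffs: 0, -6, -12.
3rd diffs: -6, -6 (constant).
Newton forward-difference form: t_n = -5 + 5·C(n-1,1) + (-6)·C(n-1,3).
At n = 9: n-1 = 8, so t_9 = -5 + 40 - 336 = -301.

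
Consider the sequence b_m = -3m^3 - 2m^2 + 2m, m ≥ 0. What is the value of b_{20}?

b_{20} = -3·20^3 - 2·20^2 + 2·20 = -24760.

-24760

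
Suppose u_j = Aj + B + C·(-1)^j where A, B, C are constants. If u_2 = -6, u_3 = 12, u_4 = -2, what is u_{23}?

52

At j = 2, 3, 4: 2A + B + C = -6; 3A + B - C = 12; 4A + B + C = -2.
Subtracting the first from the second: A - 2C = 18.
Subtracting the second from the third: A + 2C = -14.
Solving: C = -8, A = 2, then B = -2.
So u_j = 2·j + (-2) + (-8)·(-1)^j; at j=23 this is 52.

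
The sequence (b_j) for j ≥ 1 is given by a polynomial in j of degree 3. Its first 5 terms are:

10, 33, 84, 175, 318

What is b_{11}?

1st diffs: 23, 51, 91, 143.
2nd diffs: 28, 40, 52.
3rd diffs: 12, 12 (constant).
Newton forward-difference form: b_j = 10 + 23·C(j-1,1) + 28·C(j-1,2) + 12·C(j-1,3).
At j = 11: j-1 = 10, so b_{11} = 10 + 230 + 1260 + 1440 = 2940.

2940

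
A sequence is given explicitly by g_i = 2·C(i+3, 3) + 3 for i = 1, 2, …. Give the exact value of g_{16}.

C(19, 3) = 969, so g_{16} = 1941.

1941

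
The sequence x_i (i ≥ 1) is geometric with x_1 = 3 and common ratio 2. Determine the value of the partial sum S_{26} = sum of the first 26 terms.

201326589

x_i = 3·2^(i-1).
S = 3·(2^26 - 1)/(2 - 1) = 3·(67108864 - 1)/(1) = 201326589.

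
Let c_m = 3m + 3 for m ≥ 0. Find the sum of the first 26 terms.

Over m = 0..25: Σm = 325.
Total = (3)·325 + (3)·26 = 1053.

1053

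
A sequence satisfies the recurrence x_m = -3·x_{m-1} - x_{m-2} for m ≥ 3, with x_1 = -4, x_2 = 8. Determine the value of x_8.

2440

x_3 = -20;  x_4 = 52;  x_5 = -136;  x_6 = 356;  x_7 = -932;  x_8 = 2440.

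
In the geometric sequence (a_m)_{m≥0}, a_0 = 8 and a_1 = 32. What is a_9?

Common ratio r = 4.
a_m = 8·4^(m-0).
a_9 = 8·4^9 = 2097152.

2097152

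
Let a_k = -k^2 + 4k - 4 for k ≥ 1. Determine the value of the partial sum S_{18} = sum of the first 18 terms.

Over k = 1..18: Σk = 171, Σk² = 2109.
Total = (-1)·2109 + (4)·171 + (-4)·18 = -1497.

-1497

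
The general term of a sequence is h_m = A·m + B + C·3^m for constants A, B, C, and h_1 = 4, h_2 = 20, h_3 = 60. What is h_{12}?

1062924

At m = 1, 2, 3: A + B + 3C = 4; 2A + B + 9C = 20; 3A + B + 27C = 60.
Subtracting the first from the second: A + 6C = 16.
Subtracting the second from the third: A + 18C = 40.
Solving: C = 2, A = 4, then B = -6.
Therefore h_{12} = 48 + (-6) + 2·531441 = 1062924.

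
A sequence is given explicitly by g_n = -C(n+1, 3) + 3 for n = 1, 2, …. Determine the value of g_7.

C(8, 3) = 56, so g_7 = -53.

-53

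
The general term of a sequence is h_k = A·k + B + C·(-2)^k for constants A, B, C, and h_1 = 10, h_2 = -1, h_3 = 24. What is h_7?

268

At k = 1, 2, 3: A + B - 2C = 10; 2A + B + 4C = -1; 3A + B - 8C = 24.
Subtracting the first from the second: A + 6C = -11.
Subtracting the second from the third: A - 12C = 25.
Solving: C = -2, A = 1, then B = 5.
So h_k = 1·k + 5 + (-2)·(-2)^k; at k=7 this is 268.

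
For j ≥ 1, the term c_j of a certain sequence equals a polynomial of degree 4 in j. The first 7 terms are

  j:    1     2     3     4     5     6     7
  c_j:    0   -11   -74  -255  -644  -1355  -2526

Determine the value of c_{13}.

-29964

1st diffs: -11, -63, -181, -389, -711, -1171.
2nd diffs: -52, -118, -208, -322, -460.
3rd diffs: -66, -90, -114, -138.
4th diffs: -24, -24, -24 (constant).
So c_j = -j^4 - j^3 + 5j^2 - 4j + 1.
Evaluating at j = 13 gives c_{13} = -29964.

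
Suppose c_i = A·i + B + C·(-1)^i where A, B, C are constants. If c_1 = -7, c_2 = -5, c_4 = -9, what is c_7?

Plug in i = 1, 2, 4: A + B - C = -7; 2A + B + C = -5; 4A + B + C = -9.
Subtracting the first from the second: A + 2C = 2.
Subtracting the second from the third: 2A = -4.
Solving: C = 2, A = -2, then B = -3.
Therefore c_7 = -14 + (-3) + 2·(-1) = -19.

-19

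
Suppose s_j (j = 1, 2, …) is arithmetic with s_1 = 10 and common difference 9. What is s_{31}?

s_j = 10 + (j - 1)·9.
s_{31} = 10 + 30·9 = 280.

280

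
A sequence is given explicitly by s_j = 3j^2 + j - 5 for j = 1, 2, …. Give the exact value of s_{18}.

985

s_{18} = 3·18^2 + 1·18 - 5 = 985.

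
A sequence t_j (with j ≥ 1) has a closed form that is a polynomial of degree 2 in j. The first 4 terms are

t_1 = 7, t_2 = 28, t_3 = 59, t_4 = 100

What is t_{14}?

1st diffs: 21, 31, 41.
2nd diffs: 10, 10 (constant).
Newton forward-difference form: t_j = 7 + 21·C(j-1,1) + 10·C(j-1,2).
At j = 14: j-1 = 13, so t_{14} = 7 + 273 + 780 = 1060.

1060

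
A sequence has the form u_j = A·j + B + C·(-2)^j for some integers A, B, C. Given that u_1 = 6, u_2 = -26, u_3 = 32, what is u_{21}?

The three given values yield: A + B - 2C = 6; 2A + B + 4C = -26; 3A + B - 8C = 32.
Subtracting the first from the second: A + 6C = -32.
Subtracting the second from the third: A - 12C = 58.
Solving: C = -5, A = -2, then B = -2.
So u_j = -2·j + (-2) + (-5)·(-2)^j; at j=21 this is 10485716.

10485716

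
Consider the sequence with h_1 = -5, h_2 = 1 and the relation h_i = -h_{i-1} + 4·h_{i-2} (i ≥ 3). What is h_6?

209

Compute successive terms:
h_3 = -21; h_4 = 25; h_5 = -109; h_6 = 209.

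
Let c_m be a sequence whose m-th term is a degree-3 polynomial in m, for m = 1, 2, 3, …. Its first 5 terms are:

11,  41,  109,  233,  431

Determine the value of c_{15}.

10441

1st diffs: 30, 68, 124, 198.
2nd diffs: 38, 56, 74.
3rd diffs: 18, 18 (constant).
Newton forward-difference form: c_m = 11 + 30·C(m-1,1) + 38·C(m-1,2) + 18·C(m-1,3).
At m = 15: m-1 = 14, so c_{15} = 11 + 420 + 3458 + 6552 = 10441.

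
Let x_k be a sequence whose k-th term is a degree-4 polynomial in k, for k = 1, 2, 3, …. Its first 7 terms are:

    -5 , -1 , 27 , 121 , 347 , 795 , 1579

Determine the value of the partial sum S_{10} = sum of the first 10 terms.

17878

1st diffs: 4, 28, 94, 226, 448, 784.
2nd diffs: 24, 66, 132, 222, 336.
3rd diffs: 42, 66, 90, 114.
4th diffs: 24, 24, 24 (constant).
So x_k = k^4 - 3k^3 + 5k^2 - 5k - 3.
Continuing: 2837, 4731, 7447.
Summing k = 1..10 (10 terms) gives 17878.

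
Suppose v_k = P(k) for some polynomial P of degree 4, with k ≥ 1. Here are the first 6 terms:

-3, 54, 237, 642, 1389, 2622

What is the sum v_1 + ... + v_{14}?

1st diffs: 57, 183, 405, 747, 1233.
2nd diffs: 126, 222, 342, 486.
3rd diffs: 96, 120, 144.
4th diffs: 24, 24 (constant).
Newton forward-difference form: v_k = -3 + 57·C(k-1,1) + 126·C(k-1,2) + 96·C(k-1,3) + 24·C(k-1,4).
Continuing: …, 4509, 7242, 11037, 16134, …, v_{14} = 55182.
Summing k = 1..14 (14 terms) gives 195153.

195153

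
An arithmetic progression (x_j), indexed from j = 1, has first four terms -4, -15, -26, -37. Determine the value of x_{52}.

Common difference d = -11.
x_j = -4 + (j - 1)·(-11).
x_{52} = -4 + 51·(-11) = -565.

-565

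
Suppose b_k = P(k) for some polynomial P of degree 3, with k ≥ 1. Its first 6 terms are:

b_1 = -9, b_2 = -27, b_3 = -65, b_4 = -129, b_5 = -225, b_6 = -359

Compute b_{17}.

1st diffs: -18, -38, -64, -96, -134.
2nd diffs: -20, -26, -32, -38.
3rd diffs: -6, -6, -6 (constant).
So b_k = -k^3 - 4k^2 + k - 5.
Evaluating at k = 17 gives b_{17} = -6057.

-6057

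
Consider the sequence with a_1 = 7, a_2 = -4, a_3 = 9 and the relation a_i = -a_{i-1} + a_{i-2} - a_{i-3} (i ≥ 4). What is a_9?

Step forward from the initial values:
a_4 = -20  a_5 = 33  a_6 = -62  a_7 = 115  a_8 = -210  a_9 = 387.

387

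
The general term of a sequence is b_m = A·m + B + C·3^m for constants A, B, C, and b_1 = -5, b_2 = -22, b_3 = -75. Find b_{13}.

-4782953

Write the equations: A + B + 3C = -5; 2A + B + 9C = -22; 3A + B + 27C = -75.
Subtracting the first from the second: A + 6C = -17.
Subtracting the second from the third: A + 18C = -53.
Solving: C = -3, A = 1, then B = 3.
Therefore b_{13} = 13 + 3 + (-3)·1594323 = -4782953.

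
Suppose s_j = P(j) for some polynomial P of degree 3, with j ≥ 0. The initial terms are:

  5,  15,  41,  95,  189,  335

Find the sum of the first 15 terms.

1st diffs: 10, 26, 54, 94, 146.
2nd diffs: 16, 28, 40, 52.
3rd diffs: 12, 12, 12 (constant).
Newton forward-difference form: s_j = 5 + 10·C(j,1) + 16·C(j,2) + 12·C(j,3).
Continuing: …, 545, 831, 1205, 1679, …, s_{14} = 5969.
Summing j = 0..14 (15 terms) gives 24785.

24785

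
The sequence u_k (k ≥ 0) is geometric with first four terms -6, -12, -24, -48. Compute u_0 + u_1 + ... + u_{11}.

-24570

Common ratio r = 2.
u_k = (-6)·2^(k-0).
S = (-6)·(2^12 - 1)/(2 - 1) = (-6)·(4096 - 1)/(1) = -24570.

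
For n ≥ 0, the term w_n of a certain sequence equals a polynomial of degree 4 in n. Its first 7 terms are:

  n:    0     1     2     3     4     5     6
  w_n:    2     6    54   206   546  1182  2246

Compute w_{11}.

20286

1st diffs: 4, 48, 152, 340, 636, 1064.
2nd diffs: 44, 104, 188, 296, 428.
3rd diffs: 60, 84, 108, 132.
4th diffs: 24, 24, 24 (constant).
So w_n = n^4 + 4n^3 + 3n^2 - 4n + 2.
Evaluating at n = 11 gives w_{11} = 20286.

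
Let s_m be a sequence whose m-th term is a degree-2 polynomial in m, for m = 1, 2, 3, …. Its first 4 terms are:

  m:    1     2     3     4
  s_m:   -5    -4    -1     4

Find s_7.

1st diffs: 1, 3, 5.
2nd diffs: 2, 2 (constant).
So s_m = m^2 - 2m - 4.
Evaluating at m = 7 gives s_7 = 31.

31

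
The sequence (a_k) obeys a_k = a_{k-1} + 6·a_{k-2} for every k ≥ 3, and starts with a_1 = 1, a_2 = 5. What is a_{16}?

20101577

Step forward from the initial values:
a_3 = 11  a_4 = 41  a_5 = 107  …  a_{13} = 742379  a_{14} = 2235329  a_{15} = 6689603  a_{16} = 20101577.
(Characteristic roots are 3 and -2.)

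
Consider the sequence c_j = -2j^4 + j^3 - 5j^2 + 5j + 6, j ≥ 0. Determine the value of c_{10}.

c_{10} = -2·10^4 + 1·10^3 - 5·10^2 + 5·10 + 6 = -19444.

-19444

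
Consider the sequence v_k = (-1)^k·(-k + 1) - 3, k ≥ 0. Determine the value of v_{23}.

19

(-1)^23 = -1; -k + 1 at k=23 is -22; so v_{23} = 19.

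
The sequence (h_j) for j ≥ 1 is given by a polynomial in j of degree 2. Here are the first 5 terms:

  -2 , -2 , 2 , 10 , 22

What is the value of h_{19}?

1st diffs: 0, 4, 8, 12.
2nd diffs: 4, 4, 4 (constant).
Newton forward-difference form: h_j = -2 + 4·C(j-1,2).
At j = 19: j-1 = 18, so h_{19} = -2 + 612 = 610.

610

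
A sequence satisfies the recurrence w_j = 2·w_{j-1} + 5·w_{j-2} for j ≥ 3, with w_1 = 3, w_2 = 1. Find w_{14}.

10688761

Iterate the recurrence:
w_3 = 17;  w_4 = 39;  w_5 = 163;  …;  w_{11} = 260497;  w_{12} = 898199;  w_{13} = 3098883;  w_{14} = 10688761.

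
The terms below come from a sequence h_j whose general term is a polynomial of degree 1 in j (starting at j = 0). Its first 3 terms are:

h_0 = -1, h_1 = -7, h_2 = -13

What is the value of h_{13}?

1st diffs: -6, -6 (constant).
So h_j = -6j - 1.
Evaluating at j = 13 gives h_{13} = -79.

-79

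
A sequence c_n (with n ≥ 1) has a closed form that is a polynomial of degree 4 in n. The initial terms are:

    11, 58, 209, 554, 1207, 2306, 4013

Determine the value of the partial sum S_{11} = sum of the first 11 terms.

60654

1st diffs: 47, 151, 345, 653, 1099, 1707.
2nd diffs: 104, 194, 308, 446, 608.
3rd diffs: 90, 114, 138, 162.
4th diffs: 24, 24, 24 (constant).
So c_n = n^4 + 5n^3 - 3n^2 + 6n + 2.
Continuing: 6514, 10019, 14762, 21001.
Summing n = 1..11 (11 terms) gives 60654.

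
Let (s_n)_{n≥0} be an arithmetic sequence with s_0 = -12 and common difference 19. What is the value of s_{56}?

1052

s_n = -12 + (n - 0)·19.
s_{56} = -12 + 56·19 = 1052.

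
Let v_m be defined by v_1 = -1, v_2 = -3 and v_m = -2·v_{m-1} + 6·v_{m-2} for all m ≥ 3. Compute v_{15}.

Step forward from the initial values:
v_3 = 0;  v_4 = -18;  v_5 = 36;  …;  v_{12} = -387360;  v_{13} = 1410624;  v_{14} = -5145408;  v_{15} = 18754560.

18754560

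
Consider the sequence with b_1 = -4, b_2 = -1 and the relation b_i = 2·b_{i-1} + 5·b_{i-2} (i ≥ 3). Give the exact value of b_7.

-2362

Applying the relation repeatedly:
b_3 = -22; b_4 = -49; b_5 = -208; b_6 = -661; b_7 = -2362.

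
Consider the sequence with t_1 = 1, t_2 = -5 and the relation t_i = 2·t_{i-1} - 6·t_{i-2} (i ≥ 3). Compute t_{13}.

-102976

Applying the relation repeatedly:
t_3 = -16; t_4 = -2; t_5 = 92; …; t_{10} = 4912; t_{11} = 22016; t_{12} = 14560; t_{13} = -102976.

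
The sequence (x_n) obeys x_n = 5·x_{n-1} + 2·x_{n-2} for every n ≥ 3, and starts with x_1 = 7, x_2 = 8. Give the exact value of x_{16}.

Applying the relation repeatedly:
x_3 = 54; x_4 = 286; x_5 = 1538; …; x_{13} = 1067083378; x_{14} = 5732672102; x_{15} = 30797527266; x_{16} = 165452980534.

165452980534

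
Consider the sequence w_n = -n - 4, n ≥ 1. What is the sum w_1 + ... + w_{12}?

-126

Over n = 1..12: Σn = 78.
Total = (-1)·78 + (-4)·12 = -126.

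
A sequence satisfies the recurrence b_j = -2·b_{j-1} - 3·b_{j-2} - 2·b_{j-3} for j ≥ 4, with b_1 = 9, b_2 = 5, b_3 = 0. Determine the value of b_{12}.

423

Compute successive terms:
b_4 = -33;  b_5 = 56;  b_6 = -13;  b_7 = -76;  b_8 = 79;  b_9 = 96;  b_{10} = -277;  b_{11} = 108;  b_{12} = 423.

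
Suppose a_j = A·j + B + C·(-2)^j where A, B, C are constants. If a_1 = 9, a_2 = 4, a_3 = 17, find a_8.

The three given values yield: A + B - 2C = 9; 2A + B + 4C = 4; 3A + B - 8C = 17.
Subtracting the first from the second: A + 6C = -5.
Subtracting the second from the third: A - 12C = 13.
Solving: C = -1, A = 1, then B = 6.
Hence a_8 = 1·8 + 6 + (-1)·256 = -242.

-242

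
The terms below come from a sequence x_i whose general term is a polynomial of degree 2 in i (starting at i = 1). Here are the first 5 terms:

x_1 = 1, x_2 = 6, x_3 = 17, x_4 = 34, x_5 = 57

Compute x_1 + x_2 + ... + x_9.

693

1st diffs: 5, 11, 17, 23.
2nd diffs: 6, 6, 6 (constant).
Newton forward-difference form: x_i = 1 + 5·C(i-1,1) + 6·C(i-1,2).
Continuing: 86, 121, 162, 209.
Summing i = 1..9 (9 terms) gives 693.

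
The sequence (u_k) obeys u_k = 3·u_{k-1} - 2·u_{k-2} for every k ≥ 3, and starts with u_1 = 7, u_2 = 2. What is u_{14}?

Iterate the recurrence:
u_3 = -8;  u_4 = -28;  u_5 = -68;  …;  u_{11} = -5108;  u_{12} = -10228;  u_{13} = -20468;  u_{14} = -40948.
(Characteristic roots are 2 and 1.)

-40948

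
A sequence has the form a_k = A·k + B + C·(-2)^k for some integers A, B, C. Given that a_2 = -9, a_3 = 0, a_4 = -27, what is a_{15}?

Plug in k = 2, 3, 4: 2A + B + 4C = -9; 3A + B - 8C = 0; 4A + B + 16C = -27.
Subtracting the first from the second: A - 12C = 9.
Subtracting the second from the third: A + 24C = -27.
Solving: C = -1, A = -3, then B = 1.
Therefore a_{15} = -45 + 1 + (-1)·(-32768) = 32724.

32724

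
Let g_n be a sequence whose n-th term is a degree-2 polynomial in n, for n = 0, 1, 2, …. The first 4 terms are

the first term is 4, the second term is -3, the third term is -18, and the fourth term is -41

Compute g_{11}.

1st diffs: -7, -15, -23.
2nd diffs: -8, -8 (constant).
So g_n = -4n^2 - 3n + 4.
Evaluating at n = 11 gives g_{11} = -513.

-513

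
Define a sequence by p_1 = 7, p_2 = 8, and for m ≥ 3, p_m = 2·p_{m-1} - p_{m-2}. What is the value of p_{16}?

Step forward from the initial values:
p_3 = 9; p_4 = 10; p_5 = 11; …; p_{13} = 19; p_{14} = 20; p_{15} = 21; p_{16} = 22.
(Characteristic roots are 1 and 1.)

22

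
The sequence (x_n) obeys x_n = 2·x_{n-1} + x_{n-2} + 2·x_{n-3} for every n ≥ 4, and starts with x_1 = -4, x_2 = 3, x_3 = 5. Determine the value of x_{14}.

137641

Compute successive terms:
x_4 = 5  x_5 = 21  x_6 = 57  …  x_{11} = 7321  x_{12} = 19469  x_{13} = 51765  x_{14} = 137641.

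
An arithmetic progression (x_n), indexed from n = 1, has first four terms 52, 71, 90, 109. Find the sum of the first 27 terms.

Common difference d = 19.
x_n = 52 + (n - 1)·19.
x_{27} = 546; S = 27·(52 + 546)/2 = 8073.

8073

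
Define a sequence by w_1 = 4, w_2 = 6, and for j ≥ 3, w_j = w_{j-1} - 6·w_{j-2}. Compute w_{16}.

982746

Step forward from the initial values:
w_3 = -18; w_4 = -54; w_5 = 54; …; w_{13} = -194346; w_{14} = 36666; w_{15} = 1202742; w_{16} = 982746.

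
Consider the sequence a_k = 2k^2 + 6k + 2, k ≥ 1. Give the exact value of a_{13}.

418

a_{13} = 2·13^2 + 6·13 + 2 = 418.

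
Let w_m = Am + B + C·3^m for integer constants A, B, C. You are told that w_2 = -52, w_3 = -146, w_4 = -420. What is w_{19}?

-5811307410

Write the equations: 2A + B + 9C = -52; 3A + B + 27C = -146; 4A + B + 81C = -420.
Subtracting the first from the second: A + 18C = -94.
Subtracting the second from the third: A + 54C = -274.
Solving: C = -5, A = -4, then B = 1.
Hence w_{19} = -4·19 + 1 + (-5)·1162261467 = -5811307410.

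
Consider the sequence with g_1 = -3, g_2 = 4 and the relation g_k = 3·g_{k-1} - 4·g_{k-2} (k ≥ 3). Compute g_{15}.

Compute successive terms:
g_3 = 24, g_4 = 56, g_5 = 72, …, g_{12} = 13688, g_{13} = 26952, g_{14} = 26104, g_{15} = -29496.

-29496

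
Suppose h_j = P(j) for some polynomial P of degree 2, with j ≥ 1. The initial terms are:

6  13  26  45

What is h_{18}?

941

1st diffs: 7, 13, 19.
2nd diffs: 6, 6 (constant).
So h_j = 3j^2 - 2j + 5.
Evaluating at j = 18 gives h_{18} = 941.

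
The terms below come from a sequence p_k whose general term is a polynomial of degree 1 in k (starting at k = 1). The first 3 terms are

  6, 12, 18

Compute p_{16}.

96

1st diffs: 6, 6 (constant).
So p_k = 6k.
Evaluating at k = 16 gives p_{16} = 96.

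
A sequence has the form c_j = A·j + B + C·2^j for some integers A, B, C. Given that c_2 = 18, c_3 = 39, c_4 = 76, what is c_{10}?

The three given values yield: 2A + B + 4C = 18; 3A + B + 8C = 39; 4A + B + 16C = 76.
Subtracting the first from the second: A + 4C = 21.
Subtracting the second from the third: A + 8C = 37.
Solving: C = 4, A = 5, then B = -8.
Therefore c_{10} = 50 + (-8) + 4·1024 = 4138.

4138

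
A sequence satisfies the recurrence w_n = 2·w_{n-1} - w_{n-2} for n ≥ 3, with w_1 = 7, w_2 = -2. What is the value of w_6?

Compute successive terms:
w_3 = -11, w_4 = -20, w_5 = -29, w_6 = -38.
(Characteristic roots are 1 and 1.)

-38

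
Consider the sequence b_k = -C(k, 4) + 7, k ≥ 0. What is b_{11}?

C(11, 4) = 330, so b_{11} = -323.

-323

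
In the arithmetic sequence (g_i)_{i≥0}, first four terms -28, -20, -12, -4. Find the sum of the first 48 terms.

Common difference d = 8.
g_i = -28 + (i - 0)·8.
g_{47} = 348; S = 48·(-28 + 348)/2 = 7680.

7680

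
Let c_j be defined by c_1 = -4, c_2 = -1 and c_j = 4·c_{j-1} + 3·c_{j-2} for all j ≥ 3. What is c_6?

Step forward from the initial values:
c_3 = -16; c_4 = -67; c_5 = -316; c_6 = -1465.

-1465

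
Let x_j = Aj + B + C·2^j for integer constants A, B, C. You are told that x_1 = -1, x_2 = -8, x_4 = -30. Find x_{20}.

Plug in j = 1, 2, 4: A + B + 2C = -1; 2A + B + 4C = -8; 4A + B + 16C = -30.
Subtracting the first from the second: A + 2C = -7.
Subtracting the second from the third: 2A + 12C = -22.
Solving: C = -1, A = -5, then B = 6.
Hence x_{20} = -5·20 + 6 + (-1)·1048576 = -1048670.

-1048670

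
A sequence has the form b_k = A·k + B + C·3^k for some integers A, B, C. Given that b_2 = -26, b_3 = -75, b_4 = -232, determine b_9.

-59013

Write the equations: 2A + B + 9C = -26; 3A + B + 27C = -75; 4A + B + 81C = -232.
Subtracting the first from the second: A + 18C = -49.
Subtracting the second from the third: A + 54C = -157.
Solving: C = -3, A = 5, then B = -9.
Hence b_9 = 5·9 + (-9) + (-3)·19683 = -59013.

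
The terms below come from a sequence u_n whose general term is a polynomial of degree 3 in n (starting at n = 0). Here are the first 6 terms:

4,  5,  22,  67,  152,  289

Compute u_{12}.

3712

1st diffs: 1, 17, 45, 85, 137.
2nd diffs: 16, 28, 40, 52.
3rd diffs: 12, 12, 12 (constant).
Newton forward-difference form: u_n = 4 + 1·C(n,1) + 16·C(n,2) + 12·C(n,3).
At n = 12: n = 12, so u_{12} = 4 + 12 + 1056 + 2640 = 3712.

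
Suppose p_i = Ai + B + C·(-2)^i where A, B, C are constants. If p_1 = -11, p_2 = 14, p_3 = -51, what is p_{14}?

81854

The three given values yield: A + B - 2C = -11; 2A + B + 4C = 14; 3A + B - 8C = -51.
Subtracting the first from the second: A + 6C = 25.
Subtracting the second from the third: A - 12C = -65.
Solving: C = 5, A = -5, then B = 4.
So p_i = -5·i + 4 + 5·(-2)^i; at i=14 this is 81854.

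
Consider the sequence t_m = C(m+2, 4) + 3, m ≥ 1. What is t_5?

C(7, 4) = 35, so t_5 = 38.

38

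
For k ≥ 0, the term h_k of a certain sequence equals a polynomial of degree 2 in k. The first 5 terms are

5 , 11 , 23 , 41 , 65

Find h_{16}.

821

1st diffs: 6, 12, 18, 24.
2nd diffs: 6, 6, 6 (constant).
Newton forward-difference form: h_k = 5 + 6·C(k,1) + 6·C(k,2).
At k = 16: k = 16, so h_{16} = 5 + 96 + 720 = 821.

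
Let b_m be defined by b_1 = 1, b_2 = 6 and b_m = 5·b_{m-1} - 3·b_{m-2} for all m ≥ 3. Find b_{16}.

4718045133

Step forward from the initial values:
b_3 = 27, b_4 = 117, b_5 = 504, …, b_{13} = 59226489, b_{14} = 254838294, b_{15} = 1096512003, b_{16} = 4718045133.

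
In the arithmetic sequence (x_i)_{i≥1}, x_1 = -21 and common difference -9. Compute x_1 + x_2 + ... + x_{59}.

-16638

x_i = -21 + (i - 1)·(-9).
x_{59} = -543; S = 59·(-21 + (-543))/2 = -16638.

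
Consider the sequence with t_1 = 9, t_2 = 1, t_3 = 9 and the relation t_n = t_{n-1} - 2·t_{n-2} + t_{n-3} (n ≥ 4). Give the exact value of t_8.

41

Compute successive terms:
t_4 = 16; t_5 = -1; t_6 = -24; t_7 = -6; t_8 = 41.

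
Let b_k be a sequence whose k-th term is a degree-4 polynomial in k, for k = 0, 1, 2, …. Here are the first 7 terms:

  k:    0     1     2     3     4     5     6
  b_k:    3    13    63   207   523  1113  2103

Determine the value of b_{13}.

1st diffs: 10, 50, 144, 316, 590, 990.
2nd diffs: 40, 94, 172, 274, 400.
3rd diffs: 54, 78, 102, 126.
4th diffs: 24, 24, 24 (constant).
Newton forward-difference form: b_k = 3 + 10·C(k,1) + 40·C(k,2) + 54·C(k,3) + 24·C(k,4).
At k = 13: k = 13, so b_{13} = 3 + 130 + 3120 + 15444 + 17160 = 35857.

35857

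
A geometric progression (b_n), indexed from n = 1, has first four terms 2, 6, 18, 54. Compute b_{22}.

Common ratio r = 3.
b_n = 2·3^(n-1).
b_{22} = 2·3^21 = 20920706406.

20920706406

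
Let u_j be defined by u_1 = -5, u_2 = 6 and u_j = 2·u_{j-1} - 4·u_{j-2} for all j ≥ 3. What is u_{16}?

u_3 = 32; u_4 = 40; u_5 = -48; …; u_{13} = -20480; u_{14} = 24576; u_{15} = 131072; u_{16} = 163840.

163840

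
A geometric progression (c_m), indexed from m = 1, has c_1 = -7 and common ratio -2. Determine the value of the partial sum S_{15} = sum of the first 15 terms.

-76461

c_m = (-7)·(-2)^(m-1).
S = (-7)·((-2)^15 - 1)/(-2 - 1) = (-7)·(-32768 - 1)/(-3) = -76461.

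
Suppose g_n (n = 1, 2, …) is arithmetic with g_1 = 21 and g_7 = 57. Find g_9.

69

Common difference d = (57 - 21) / (7 - 1) = 6.
g_n = 21 + (n - 1)·6.
g_9 = 21 + 8·6 = 69.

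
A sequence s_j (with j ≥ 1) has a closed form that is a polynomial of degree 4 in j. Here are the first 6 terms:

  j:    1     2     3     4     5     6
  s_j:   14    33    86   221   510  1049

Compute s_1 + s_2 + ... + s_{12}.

1st diffs: 19, 53, 135, 289, 539.
2nd diffs: 34, 82, 154, 250.
3rd diffs: 48, 72, 96.
4th diffs: 24, 24 (constant).
So s_j = j^4 - 2j^3 + 4j^2 + 6j + 5.
Continuing: …, 1958, 3381, 5486, 8465, …, s_{12} = 17933.
Summing j = 1..12 (12 terms) gives 51670.

51670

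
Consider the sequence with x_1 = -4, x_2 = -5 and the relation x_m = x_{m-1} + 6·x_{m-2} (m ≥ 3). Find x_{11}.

x_3 = -29  x_4 = -59  x_5 = -233  x_6 = -587  x_7 = -1985  x_8 = -5507  x_9 = -17417  x_{10} = -50459  x_{11} = -154961.
(Characteristic roots are 3 and -2.)

-154961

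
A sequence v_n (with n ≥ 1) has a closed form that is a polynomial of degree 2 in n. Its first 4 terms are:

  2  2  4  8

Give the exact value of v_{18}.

274

1st diffs: 0, 2, 4.
2nd diffs: 2, 2 (constant).
So v_n = n^2 - 3n + 4.
Evaluating at n = 18 gives v_{18} = 274.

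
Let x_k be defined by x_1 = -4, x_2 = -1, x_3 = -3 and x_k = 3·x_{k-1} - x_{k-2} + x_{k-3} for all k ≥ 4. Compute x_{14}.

Applying the relation repeatedly:
x_4 = -12;  x_5 = -34;  x_6 = -93;  …;  x_{11} = -15123;  x_{12} = -41880;  x_{13} = -115978;  x_{14} = -321177.

-321177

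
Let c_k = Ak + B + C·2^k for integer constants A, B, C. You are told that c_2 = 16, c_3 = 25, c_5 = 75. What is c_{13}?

16403

At k = 2, 3, 5: 2A + B + 4C = 16; 3A + B + 8C = 25; 5A + B + 32C = 75.
Subtracting the first from the second: A + 4C = 9.
Subtracting the second from the third: 2A + 24C = 50.
Solving: C = 2, A = 1, then B = 6.
Hence c_{13} = 1·13 + 6 + 2·8192 = 16403.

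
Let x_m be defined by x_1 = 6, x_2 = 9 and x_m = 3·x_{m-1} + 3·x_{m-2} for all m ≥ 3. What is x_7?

8910

Compute successive terms:
x_3 = 45  x_4 = 162  x_5 = 621  x_6 = 2349  x_7 = 8910.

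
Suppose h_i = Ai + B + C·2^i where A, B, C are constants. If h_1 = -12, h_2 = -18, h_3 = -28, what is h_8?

Plug in i = 1, 2, 3: A + B + 2C = -12; 2A + B + 4C = -18; 3A + B + 8C = -28.
Subtracting the first from the second: A + 2C = -6.
Subtracting the second from the third: A + 4C = -10.
Solving: C = -2, A = -2, then B = -6.
Therefore h_8 = -16 + (-6) + (-2)·256 = -534.

-534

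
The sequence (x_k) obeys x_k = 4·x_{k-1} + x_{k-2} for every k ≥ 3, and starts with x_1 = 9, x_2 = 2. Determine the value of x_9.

Applying the relation repeatedly:
x_3 = 17; x_4 = 70; x_5 = 297; x_6 = 1258; x_7 = 5329; x_8 = 22574; x_9 = 95625.

95625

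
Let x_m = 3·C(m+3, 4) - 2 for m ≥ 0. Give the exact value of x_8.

988

C(11, 4) = 330, so x_8 = 988.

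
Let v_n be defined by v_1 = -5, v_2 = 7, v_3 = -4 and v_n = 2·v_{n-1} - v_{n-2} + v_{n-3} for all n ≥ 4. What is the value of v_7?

Step forward from the initial values:
v_4 = -20  v_5 = -29  v_6 = -42  v_7 = -75.

-75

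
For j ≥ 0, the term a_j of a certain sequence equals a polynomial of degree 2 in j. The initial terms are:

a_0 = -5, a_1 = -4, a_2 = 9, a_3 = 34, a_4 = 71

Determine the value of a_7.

1st diffs: 1, 13, 25, 37.
2nd diffs: 12, 12, 12 (constant).
So a_j = 6j^2 - 5j - 5.
Evaluating at j = 7 gives a_7 = 254.

254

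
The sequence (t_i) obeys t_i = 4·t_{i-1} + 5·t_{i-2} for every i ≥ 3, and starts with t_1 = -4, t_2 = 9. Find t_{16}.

t_3 = 16  t_4 = 109  t_5 = 516  …  t_{13} = 203450516  t_{14} = 1017252609  t_{15} = 5086263016  t_{16} = 25431315109.
(Characteristic roots are 5 and -1.)

25431315109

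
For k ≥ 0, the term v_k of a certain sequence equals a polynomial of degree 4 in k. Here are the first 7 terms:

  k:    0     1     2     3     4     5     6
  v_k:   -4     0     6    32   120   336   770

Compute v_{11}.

11040

1st diffs: 4, 6, 26, 88, 216, 434.
2nd diffs: 2, 20, 62, 128, 218.
3rd diffs: 18, 42, 66, 90.
4th diffs: 24, 24, 24 (constant).
Newton forward-difference form: v_k = -4 + 4·C(k,1) + 2·C(k,2) + 18·C(k,3) + 24·C(k,4).
At k = 11: k = 11, so v_{11} = -4 + 44 + 110 + 2970 + 7920 = 11040.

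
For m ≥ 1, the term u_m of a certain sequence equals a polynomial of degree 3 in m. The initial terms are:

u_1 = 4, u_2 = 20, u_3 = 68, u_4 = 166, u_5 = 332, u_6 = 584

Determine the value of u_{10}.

2812

1st diffs: 16, 48, 98, 166, 252.
2nd diffs: 32, 50, 68, 86.
3rd diffs: 18, 18, 18 (constant).
Newton forward-difference form: u_m = 4 + 16·C(m-1,1) + 32·C(m-1,2) + 18·C(m-1,3).
At m = 10: m-1 = 9, so u_{10} = 4 + 144 + 1152 + 1512 = 2812.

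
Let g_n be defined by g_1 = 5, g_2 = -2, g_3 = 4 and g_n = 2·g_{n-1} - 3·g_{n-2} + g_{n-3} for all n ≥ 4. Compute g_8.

-87

g_4 = 19  g_5 = 24  g_6 = -5  g_7 = -63  g_8 = -87.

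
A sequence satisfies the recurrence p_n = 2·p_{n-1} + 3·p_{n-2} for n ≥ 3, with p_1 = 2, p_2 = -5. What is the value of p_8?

Step forward from the initial values:
p_3 = -4; p_4 = -23; p_5 = -58; p_6 = -185; p_7 = -544; p_8 = -1643.
(Characteristic roots are 3 and -1.)

-1643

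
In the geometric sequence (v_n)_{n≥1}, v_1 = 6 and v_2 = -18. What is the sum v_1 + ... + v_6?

-1092

Common ratio r = -3.
v_n = 6·(-3)^(n-1).
S = 6·((-3)^6 - 1)/(-3 - 1) = 6·(729 - 1)/(-4) = -1092.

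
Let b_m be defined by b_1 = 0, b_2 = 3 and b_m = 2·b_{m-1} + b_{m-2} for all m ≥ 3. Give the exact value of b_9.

Iterate the recurrence:
b_3 = 6  b_4 = 15  b_5 = 36  b_6 = 87  b_7 = 210  b_8 = 507  b_9 = 1224.

1224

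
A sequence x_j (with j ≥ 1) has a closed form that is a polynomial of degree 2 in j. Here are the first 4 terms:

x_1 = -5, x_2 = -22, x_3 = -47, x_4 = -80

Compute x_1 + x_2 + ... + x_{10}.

1st diffs: -17, -25, -33.
2nd diffs: -8, -8 (constant).
Newton forward-difference form: x_j = -5 + (-17)·C(j-1,1) + (-8)·C(j-1,2).
Continuing: …, -121, -170, -227, -292, …, x_{10} = -446.
Summing j = 1..10 (10 terms) gives -1775.

-1775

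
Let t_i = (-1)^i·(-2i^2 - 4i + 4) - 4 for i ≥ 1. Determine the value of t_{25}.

1342

(-1)^25 = -1; -2i^2 - 4i + 4 at i=25 is -1346; so t_{25} = 1342.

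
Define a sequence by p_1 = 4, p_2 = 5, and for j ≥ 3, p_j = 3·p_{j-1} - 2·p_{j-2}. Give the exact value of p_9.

Step forward from the initial values:
p_3 = 7;  p_4 = 11;  p_5 = 19;  p_6 = 35;  p_7 = 67;  p_8 = 131;  p_9 = 259.
(Characteristic roots are 2 and 1.)

259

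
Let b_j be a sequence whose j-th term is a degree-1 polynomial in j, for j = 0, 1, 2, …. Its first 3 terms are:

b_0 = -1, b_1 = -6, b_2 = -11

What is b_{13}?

1st diffs: -5, -5 (constant).
So b_j = -5j - 1.
Evaluating at j = 13 gives b_{13} = -66.

-66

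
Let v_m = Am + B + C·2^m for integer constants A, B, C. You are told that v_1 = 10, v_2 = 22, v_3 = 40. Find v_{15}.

At m = 1, 2, 3: A + B + 2C = 10; 2A + B + 4C = 22; 3A + B + 8C = 40.
Subtracting the first from the second: A + 2C = 12.
Subtracting the second from the third: A + 4C = 18.
Solving: C = 3, A = 6, then B = -2.
Therefore v_{15} = 90 + (-2) + 3·32768 = 98392.

98392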